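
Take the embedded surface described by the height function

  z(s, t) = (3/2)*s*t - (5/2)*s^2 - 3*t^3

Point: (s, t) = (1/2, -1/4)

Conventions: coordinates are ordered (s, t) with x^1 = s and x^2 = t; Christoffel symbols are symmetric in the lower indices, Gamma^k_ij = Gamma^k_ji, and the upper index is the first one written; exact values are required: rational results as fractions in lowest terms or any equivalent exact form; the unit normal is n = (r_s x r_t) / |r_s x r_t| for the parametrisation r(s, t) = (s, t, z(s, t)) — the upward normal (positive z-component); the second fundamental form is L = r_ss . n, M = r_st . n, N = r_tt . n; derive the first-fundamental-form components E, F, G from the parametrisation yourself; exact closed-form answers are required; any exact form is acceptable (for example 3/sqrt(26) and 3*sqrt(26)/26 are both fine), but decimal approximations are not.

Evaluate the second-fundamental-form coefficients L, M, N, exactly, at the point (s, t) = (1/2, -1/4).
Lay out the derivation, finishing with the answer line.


z_s = -23/8, z_t = 3/16, z_ss = -5, z_st = 3/2, z_tt = 9/2
E = 593/64, F = -69/128, G = 265/256; answer radicand W^2 = 2381/256
unnormalised second-form numerators: l = -5, m = 3/2, n = 9/2; L = l/sqrt(2381/256), and similarly M = m/sqrt(W^2), N = n/sqrt(W^2)

Answer: L = -80*sqrt(2381)/2381, M = 24*sqrt(2381)/2381, N = 72*sqrt(2381)/2381


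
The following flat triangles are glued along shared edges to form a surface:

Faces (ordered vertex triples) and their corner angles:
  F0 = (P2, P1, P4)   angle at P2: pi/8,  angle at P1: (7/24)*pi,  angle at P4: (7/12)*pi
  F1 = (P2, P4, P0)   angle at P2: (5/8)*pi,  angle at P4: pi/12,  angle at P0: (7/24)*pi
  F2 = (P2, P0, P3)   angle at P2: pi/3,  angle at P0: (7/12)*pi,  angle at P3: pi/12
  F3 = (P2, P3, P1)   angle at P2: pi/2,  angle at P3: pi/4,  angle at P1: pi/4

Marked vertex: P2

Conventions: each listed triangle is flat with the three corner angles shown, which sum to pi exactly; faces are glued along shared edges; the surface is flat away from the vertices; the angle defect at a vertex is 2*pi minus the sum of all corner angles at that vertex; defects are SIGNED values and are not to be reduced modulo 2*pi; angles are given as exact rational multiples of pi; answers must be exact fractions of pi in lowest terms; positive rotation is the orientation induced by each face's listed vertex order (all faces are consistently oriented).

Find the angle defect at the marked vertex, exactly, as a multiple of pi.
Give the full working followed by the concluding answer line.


Sum of corner angles at P2: (19/12)*pi
defect = 2*pi - (19/12)*pi

Answer: defect(P2) = (5/12)*pi


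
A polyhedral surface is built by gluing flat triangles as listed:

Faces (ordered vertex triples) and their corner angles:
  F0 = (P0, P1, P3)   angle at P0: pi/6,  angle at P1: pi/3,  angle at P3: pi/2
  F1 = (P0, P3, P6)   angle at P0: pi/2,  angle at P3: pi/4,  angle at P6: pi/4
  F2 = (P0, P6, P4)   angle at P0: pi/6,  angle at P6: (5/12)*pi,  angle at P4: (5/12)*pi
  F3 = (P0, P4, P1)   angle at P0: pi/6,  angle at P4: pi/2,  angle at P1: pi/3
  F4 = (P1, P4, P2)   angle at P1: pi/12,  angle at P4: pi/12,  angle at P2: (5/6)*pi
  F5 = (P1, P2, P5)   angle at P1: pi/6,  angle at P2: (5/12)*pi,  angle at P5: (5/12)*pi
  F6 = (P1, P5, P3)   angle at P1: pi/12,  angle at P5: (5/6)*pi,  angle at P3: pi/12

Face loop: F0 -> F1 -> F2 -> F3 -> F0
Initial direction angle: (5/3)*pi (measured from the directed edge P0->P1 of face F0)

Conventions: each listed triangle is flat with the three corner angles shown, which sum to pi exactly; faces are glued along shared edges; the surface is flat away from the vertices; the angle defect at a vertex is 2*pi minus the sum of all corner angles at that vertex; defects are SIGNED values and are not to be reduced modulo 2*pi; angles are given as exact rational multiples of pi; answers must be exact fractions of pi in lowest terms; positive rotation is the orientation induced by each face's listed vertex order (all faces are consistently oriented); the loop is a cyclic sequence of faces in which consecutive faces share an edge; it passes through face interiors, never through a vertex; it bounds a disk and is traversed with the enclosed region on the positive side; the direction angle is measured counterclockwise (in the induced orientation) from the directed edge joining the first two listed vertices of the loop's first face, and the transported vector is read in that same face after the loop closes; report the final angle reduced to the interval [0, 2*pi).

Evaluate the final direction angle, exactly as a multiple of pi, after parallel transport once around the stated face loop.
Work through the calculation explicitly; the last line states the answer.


enclosed vertex P0: corner angles sum to pi, defect = 2*pi - pi = pi
adding the enclosed defects to the starting angle (mod 2*pi, induced orientation) gives the holonomy
final angle = (5/3)*pi + pi = (2/3)*pi (mod 2*pi)

Answer: final direction angle = (2/3)*pi


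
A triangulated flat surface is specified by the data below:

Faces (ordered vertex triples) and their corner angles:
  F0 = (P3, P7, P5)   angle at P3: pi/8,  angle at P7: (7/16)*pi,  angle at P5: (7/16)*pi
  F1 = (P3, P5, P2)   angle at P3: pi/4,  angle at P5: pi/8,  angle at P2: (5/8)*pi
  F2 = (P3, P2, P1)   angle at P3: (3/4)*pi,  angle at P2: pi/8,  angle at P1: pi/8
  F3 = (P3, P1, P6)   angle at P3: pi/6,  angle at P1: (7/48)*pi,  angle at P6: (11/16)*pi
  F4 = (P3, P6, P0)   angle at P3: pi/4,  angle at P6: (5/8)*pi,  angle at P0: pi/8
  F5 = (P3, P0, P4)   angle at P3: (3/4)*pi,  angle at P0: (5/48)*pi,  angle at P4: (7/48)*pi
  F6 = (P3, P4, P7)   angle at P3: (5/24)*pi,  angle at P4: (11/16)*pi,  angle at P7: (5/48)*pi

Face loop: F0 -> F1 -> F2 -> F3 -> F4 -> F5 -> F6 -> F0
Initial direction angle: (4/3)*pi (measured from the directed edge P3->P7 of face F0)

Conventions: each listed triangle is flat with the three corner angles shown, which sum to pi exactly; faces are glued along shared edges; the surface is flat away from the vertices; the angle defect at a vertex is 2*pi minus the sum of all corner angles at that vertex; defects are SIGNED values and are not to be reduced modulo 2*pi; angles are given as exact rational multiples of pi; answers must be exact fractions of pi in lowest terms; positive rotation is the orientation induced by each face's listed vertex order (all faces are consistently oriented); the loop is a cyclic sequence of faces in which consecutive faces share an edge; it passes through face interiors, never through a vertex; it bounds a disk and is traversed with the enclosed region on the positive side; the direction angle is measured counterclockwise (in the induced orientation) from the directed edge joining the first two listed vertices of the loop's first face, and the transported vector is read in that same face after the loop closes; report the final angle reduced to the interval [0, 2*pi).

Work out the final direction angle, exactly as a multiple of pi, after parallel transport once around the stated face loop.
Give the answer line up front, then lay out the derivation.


Answer: final direction angle = (5/6)*pi

enclosed vertex P3: corner angles sum to (5/2)*pi, defect = 2*pi - (5/2)*pi = -pi/2
the final direction is the initial angle plus the enclosed defects, taken mod 2*pi in the induced orientation
final angle = (4/3)*pi - pi/2 = (5/6)*pi (mod 2*pi)


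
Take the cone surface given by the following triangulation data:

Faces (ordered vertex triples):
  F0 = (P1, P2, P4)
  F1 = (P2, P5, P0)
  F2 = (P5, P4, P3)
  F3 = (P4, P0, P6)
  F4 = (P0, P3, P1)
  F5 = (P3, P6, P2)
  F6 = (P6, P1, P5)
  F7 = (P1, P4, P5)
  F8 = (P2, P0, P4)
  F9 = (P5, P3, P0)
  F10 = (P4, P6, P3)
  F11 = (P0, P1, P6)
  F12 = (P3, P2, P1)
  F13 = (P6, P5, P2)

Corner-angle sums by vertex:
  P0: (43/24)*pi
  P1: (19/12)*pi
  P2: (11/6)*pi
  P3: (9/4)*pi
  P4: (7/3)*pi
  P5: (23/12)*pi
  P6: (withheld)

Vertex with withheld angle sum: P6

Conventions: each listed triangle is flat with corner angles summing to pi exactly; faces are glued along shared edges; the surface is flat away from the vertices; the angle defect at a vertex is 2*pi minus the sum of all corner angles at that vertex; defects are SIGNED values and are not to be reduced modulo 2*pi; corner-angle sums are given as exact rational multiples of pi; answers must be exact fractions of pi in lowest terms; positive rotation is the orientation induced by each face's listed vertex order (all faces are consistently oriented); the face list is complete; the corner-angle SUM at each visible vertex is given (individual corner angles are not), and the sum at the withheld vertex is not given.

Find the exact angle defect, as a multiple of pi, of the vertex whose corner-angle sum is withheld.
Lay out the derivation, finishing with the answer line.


V = 7, E = 21, F = 14; chi = V - E + F = 0
Gauss-Bonnet: total defect = 2*pi*chi = 0; visible defects sum to (7/24)*pi

Answer: defect(P6) = (-7/24)*pi


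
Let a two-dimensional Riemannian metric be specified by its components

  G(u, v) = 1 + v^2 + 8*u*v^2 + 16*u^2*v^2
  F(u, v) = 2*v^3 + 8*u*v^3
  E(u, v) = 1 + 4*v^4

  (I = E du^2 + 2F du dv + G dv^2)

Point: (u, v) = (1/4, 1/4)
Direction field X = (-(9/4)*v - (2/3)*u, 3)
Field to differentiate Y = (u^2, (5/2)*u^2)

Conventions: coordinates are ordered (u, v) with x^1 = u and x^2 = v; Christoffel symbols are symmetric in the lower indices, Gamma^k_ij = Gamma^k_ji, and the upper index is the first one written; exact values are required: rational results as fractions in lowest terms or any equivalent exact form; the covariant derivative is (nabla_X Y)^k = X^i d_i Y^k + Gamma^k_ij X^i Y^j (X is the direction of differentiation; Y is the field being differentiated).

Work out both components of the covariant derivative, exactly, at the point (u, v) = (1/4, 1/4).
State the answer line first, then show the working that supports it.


Answer: (nabla_X Y)^u = -4117/15552, (nabla_X Y)^v = -7963/15552

E = 65/64, F = 1/16, G = 5/4 at the point
E_u = 0, E_v = 1/4, F_u = 1/8, F_v = 3/4, G_u = 1, G_v = 2
EG - F^2 = 81/64;  g^inv = (64/81) * [[5/4, -1/16], [-1/16, 65/64]]
first-kind symbols [ij,l] = (1/2)(d_i g_jl + d_j g_il - d_l g_ij): [uu,u] = E_u/2 = 0, [uu,v] = F_u - E_v/2 = 0, [uv,u] = E_v/2 = 1/8, [uv,v] = G_u/2 = 1/2, [vv,u] = F_v - G_u/2 = 1/4, [vv,v] = G_v/2 = 1
Gamma^u_ij = (G*[ij,u] - F*[ij,v])/(EG - F^2), Gamma^v_ij = (E*[ij,v] - F*[ij,u])/(EG - F^2)
Gamma_uuu = 0, Gamma_uuv = 8/81, Gamma_uvv = 16/81, Gamma_vuu = 0, Gamma_vuv = 32/81, Gamma_vvv = 64/81
X = (-35/48, 3), Y = (1/16, 5/32) at the point


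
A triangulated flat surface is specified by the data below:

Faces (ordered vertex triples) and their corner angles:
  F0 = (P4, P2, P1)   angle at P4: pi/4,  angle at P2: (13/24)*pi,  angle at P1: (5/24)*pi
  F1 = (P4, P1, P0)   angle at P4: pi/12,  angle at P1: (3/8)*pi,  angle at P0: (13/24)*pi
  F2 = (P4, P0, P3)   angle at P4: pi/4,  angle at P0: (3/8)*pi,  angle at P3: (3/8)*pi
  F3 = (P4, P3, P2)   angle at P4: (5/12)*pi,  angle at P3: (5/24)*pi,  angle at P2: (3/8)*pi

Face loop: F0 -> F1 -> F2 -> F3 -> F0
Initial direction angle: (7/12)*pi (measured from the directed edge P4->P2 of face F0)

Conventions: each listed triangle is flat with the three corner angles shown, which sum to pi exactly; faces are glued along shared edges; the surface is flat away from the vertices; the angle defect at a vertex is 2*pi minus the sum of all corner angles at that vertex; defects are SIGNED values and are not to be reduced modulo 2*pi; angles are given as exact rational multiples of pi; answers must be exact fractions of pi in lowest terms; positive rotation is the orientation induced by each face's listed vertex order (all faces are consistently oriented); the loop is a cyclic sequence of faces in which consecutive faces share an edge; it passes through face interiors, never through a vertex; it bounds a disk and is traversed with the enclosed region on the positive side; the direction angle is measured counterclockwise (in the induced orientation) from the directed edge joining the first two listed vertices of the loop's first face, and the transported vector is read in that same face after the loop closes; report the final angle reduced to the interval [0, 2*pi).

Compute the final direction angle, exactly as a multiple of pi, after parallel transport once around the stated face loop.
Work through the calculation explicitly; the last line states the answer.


enclosed vertex P4: corner angles sum to pi, defect = 2*pi - pi = pi
final direction = starting direction + enclosed defect total, reduced mod 2*pi (induced orientation)
final angle = (7/12)*pi + pi = (19/12)*pi (mod 2*pi)

Answer: final direction angle = (19/12)*pi


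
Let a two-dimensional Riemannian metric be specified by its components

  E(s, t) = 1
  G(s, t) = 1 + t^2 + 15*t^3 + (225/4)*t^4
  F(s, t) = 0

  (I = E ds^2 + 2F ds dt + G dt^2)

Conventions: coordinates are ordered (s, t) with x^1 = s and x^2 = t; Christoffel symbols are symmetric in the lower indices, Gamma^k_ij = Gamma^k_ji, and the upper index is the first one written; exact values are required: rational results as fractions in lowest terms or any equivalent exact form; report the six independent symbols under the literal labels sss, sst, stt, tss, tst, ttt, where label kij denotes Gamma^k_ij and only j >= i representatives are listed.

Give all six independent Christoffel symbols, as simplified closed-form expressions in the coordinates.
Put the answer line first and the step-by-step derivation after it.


Answer: Gamma_sss = 0, Gamma_sst = 0, Gamma_stt = 0, Gamma_tss = 0, Gamma_tst = 0, Gamma_ttt = (450*t^3 + 90*t^2 + 4*t)/(225*t^4 + 60*t^3 + 4*t^2 + 4)

E = 1; F = 0; G = 1 + t^2 + 15*t^3 + (225/4)*t^4
Gamma^k_ij = (1/2) g^{kl} (d_i g_jl + d_j g_il - d_l g_ij), with g^inv = (1/(EG-F^2)) [[G, -F], [-F, E]]
first partials: E_s = 0, E_t = 0, F_s = 0, F_t = 0, G_s = 0, G_t = 2*t + 45*t^2 + 225*t^3
D = EG - F^2 = 1 + t^2 + 15*t^3 + (225/4)*t^4
expanded: Gamma^s_ss = (G E_s - 2F F_s + F E_t)/(2D), Gamma^s_st = (G E_t - F G_s)/(2D), Gamma^s_tt = (2G F_t - G G_s - F G_t)/(2D), Gamma^t_ss = (2E F_s - E E_t - F E_s)/(2D), Gamma^t_st = (E G_s - F E_t)/(2D), Gamma^t_tt = (E G_t - 2F F_t + F G_s)/(2D); substitute and cancel common factors


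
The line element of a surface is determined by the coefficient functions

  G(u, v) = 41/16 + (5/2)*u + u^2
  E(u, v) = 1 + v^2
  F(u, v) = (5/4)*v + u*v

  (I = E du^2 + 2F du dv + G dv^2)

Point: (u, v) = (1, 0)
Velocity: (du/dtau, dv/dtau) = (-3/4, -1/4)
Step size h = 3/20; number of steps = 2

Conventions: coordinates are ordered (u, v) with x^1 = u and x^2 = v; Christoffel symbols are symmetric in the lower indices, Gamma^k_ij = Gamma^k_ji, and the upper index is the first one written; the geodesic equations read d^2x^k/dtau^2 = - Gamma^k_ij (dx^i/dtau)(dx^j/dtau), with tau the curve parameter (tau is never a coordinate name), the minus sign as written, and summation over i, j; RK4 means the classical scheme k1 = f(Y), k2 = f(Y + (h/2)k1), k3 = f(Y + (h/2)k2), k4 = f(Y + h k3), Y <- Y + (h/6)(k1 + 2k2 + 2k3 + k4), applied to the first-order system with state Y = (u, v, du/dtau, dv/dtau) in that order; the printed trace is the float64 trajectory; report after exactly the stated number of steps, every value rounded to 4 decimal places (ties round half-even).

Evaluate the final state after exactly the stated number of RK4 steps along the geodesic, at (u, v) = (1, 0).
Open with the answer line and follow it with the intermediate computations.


Answer: u = 0.7751, v = -0.0818, du/dtau = -0.7491, dv/dtau = -0.2971

f(Y) = (du/dtau, dv/dtau, -Gamma^u_ij Y'^i Y'^j, -Gamma^v_ij Y'^i Y'^j) with the Gammas evaluated at the stage position; h = 0.150000; intermediate values shown to 6 dp
step 0: u = 1.0000, v = 0.0000, du/dtau = -0.7500, dv/dtau = -0.2500
step 1:
  k1: at (u, v) = (1.000000, 0.000000), (du/dtau, dv/dtau) = (-0.750000, -0.250000); Gamma_uuu = 0.000000, Gamma_uuv = 0.000000, Gamma_uvv = 0.000000, Gamma_vuu = 0.000000, Gamma_vuv = 0.371134, Gamma_vvv = 0.000000; k1 = (-0.750000, -0.250000, 0.000000, -0.139175)
  k2: at (u, v) = (0.943750, -0.018750), (du/dtau, dv/dtau) = (-0.750000, -0.260438); Gamma_uuu = 0.000000, Gamma_uuv = -0.003226, Gamma_uvv = 0.000000, Gamma_vuu = 0.000000, Gamma_vuv = 0.377394, Gamma_vvv = 0.000000; k2 = (-0.750000, -0.260438, 0.001260, -0.147432)
  k3: at (u, v) = (0.943750, -0.019533), (du/dtau, dv/dtau) = (-0.749905, -0.261057); Gamma_uuu = 0.000000, Gamma_uuv = -0.003360, Gamma_uvv = 0.000000, Gamma_vuu = 0.000000, Gamma_vuv = 0.377392, Gamma_vvv = 0.000000; k3 = (-0.749905, -0.261057, 0.001316, -0.147763)
  k4: at (u, v) = (0.887514, -0.039159), (du/dtau, dv/dtau) = (-0.749803, -0.272164); Gamma_uuu = 0.000000, Gamma_uuv = -0.007030, Gamma_uvv = 0.000000, Gamma_vuu = 0.000000, Gamma_vuv = 0.383720, Gamma_vvv = 0.000000; k4 = (-0.749803, -0.272164, 0.002869, -0.156611)
  Y <- Y + (h/6)(k1 + 2k2 + 2k3 + k4): u = 0.8875, v = -0.0391, du/dtau = -0.7498, dv/dtau = -0.2722
step 2:
  k1: at (u, v) = (0.887510, -0.039129), (du/dtau, dv/dtau) = (-0.749799, -0.272154); Gamma_uuu = 0.000000, Gamma_uuv = -0.007024, Gamma_uvv = 0.000000, Gamma_vuu = 0.000000, Gamma_vuv = 0.383721, Gamma_vvv = 0.000000; k1 = (-0.749799, -0.272154, 0.002867, -0.156605)
  k2: at (u, v) = (0.831275, -0.059540), (du/dtau, dv/dtau) = (-0.749584, -0.283900); Gamma_uuu = 0.000000, Gamma_uuv = -0.011160, Gamma_uvv = 0.000000, Gamma_vuu = 0.000000, Gamma_vuv = 0.390099, Gamma_vvv = 0.000000; k2 = (-0.749584, -0.283900, 0.004750, -0.166031)
  k3: at (u, v) = (0.831291, -0.060421), (du/dtau, dv/dtau) = (-0.749443, -0.284607); Gamma_uuu = 0.000000, Gamma_uuv = -0.011325, Gamma_uvv = 0.000000, Gamma_vuu = 0.000000, Gamma_vuv = 0.390089, Gamma_vvv = 0.000000; k3 = (-0.749443, -0.284607, 0.004831, -0.166409)
  k4: at (u, v) = (0.775093, -0.081820), (du/dtau, dv/dtau) = (-0.749075, -0.297116); Gamma_uuu = 0.000000, Gamma_uuv = -0.016019, Gamma_uvv = 0.000000, Gamma_vuu = 0.000000, Gamma_vuv = 0.396479, Gamma_vvv = 0.000000; k4 = (-0.749075, -0.297116, 0.007130, -0.176482)
  Y <- Y + (h/6)(k1 + 2k2 + 2k3 + k4): u = 0.7751, v = -0.0818, du/dtau = -0.7491, dv/dtau = -0.2971


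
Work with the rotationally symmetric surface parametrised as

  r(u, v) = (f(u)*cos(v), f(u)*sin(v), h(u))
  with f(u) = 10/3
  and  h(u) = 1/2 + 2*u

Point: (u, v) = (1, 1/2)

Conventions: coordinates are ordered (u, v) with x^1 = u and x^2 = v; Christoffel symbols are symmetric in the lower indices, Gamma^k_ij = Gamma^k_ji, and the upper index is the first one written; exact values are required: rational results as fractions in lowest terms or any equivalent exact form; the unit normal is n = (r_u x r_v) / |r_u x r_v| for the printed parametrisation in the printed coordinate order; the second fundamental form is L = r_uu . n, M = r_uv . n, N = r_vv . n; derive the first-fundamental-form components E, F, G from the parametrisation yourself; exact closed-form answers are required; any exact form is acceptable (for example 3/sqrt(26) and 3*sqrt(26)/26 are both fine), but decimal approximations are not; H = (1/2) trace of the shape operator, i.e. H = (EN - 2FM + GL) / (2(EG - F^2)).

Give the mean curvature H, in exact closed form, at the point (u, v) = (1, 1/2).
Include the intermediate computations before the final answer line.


f = 10/3, f' = 0, f'' = 0, h' = 2, h'' = 0
E = 4, F = 0, G = 100/9; answer radicand W^2 = 4
unnormalised second-form numerators: l = 0, m = 0, n = 20/3; L = l/sqrt(4), and similarly M = m/sqrt(W^2), N = n/sqrt(W^2)
H = (E*n - 2*F*m + G*l) / (2*(EG - F^2)*sqrt(W^2)); E*n - 2*F*m + G*l = 80/3, EG - F^2 = 400/9, so H = (3/10)/sqrt(4)

Answer: H = 3/20


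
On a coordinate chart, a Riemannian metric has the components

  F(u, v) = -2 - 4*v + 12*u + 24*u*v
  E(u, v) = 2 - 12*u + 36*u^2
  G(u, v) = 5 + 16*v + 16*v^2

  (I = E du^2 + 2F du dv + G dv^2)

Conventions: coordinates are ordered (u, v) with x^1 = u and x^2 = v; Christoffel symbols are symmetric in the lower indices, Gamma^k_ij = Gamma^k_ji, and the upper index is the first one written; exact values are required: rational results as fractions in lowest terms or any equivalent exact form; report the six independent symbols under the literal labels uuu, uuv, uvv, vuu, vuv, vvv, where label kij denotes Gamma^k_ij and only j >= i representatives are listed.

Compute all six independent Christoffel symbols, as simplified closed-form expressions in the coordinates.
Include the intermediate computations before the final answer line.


E = 2 - 12*u + 36*u^2; F = -2 - 4*v + 12*u + 24*u*v; G = 5 + 16*v + 16*v^2
Gamma^k_ij = (1/2) g^{kl} (d_i g_jl + d_j g_il - d_l g_ij), with g^inv = (1/(EG-F^2)) [[G, -F], [-F, E]]
first partials: E_u = -12 + 72*u, E_v = 0, F_u = 12 + 24*v, F_v = -4 + 24*u, G_u = 0, G_v = 16 + 32*v
D = EG - F^2 = 6 + 16*v - 12*u + 16*v^2 + 36*u^2
expanded: Gamma^u_uu = (G E_u - 2F F_u + F E_v)/(2D), Gamma^u_uv = (G E_v - F G_u)/(2D), Gamma^u_vv = (2G F_v - G G_u - F G_v)/(2D), Gamma^v_uu = (2E F_u - E E_v - F E_u)/(2D), Gamma^v_uv = (E G_u - F E_v)/(2D), Gamma^v_vv = (E G_v - 2F F_v + F G_u)/(2D); substitute and cancel common factors

Answer: Gamma_uuu = (18*u - 3)/(18*u^2 - 6*u + 8*v^2 + 8*v + 3), Gamma_uuv = 0, Gamma_uvv = (12*u - 2)/(18*u^2 - 6*u + 8*v^2 + 8*v + 3), Gamma_vuu = (12*v + 6)/(18*u^2 - 6*u + 8*v^2 + 8*v + 3), Gamma_vuv = 0, Gamma_vvv = (8*v + 4)/(18*u^2 - 6*u + 8*v^2 + 8*v + 3)


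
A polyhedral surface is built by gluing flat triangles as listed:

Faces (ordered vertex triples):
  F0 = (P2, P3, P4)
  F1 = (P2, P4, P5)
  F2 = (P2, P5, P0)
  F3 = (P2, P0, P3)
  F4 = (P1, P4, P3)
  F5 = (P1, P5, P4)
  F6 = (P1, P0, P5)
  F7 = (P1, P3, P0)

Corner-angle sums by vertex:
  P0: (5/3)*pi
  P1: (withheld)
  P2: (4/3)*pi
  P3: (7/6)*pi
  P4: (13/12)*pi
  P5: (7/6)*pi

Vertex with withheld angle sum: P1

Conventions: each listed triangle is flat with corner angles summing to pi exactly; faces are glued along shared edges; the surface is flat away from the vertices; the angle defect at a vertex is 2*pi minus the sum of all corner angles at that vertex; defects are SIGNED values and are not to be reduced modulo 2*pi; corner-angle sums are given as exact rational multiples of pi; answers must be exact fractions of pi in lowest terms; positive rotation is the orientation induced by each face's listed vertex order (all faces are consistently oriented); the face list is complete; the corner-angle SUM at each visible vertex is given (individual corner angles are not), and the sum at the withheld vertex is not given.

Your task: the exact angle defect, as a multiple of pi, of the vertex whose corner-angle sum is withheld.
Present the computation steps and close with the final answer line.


V = 6, E = 12, F = 8; chi = V - E + F = 2
Gauss-Bonnet: total defect = 2*pi*chi = 4*pi; visible defects sum to (43/12)*pi

Answer: defect(P1) = (5/12)*pi


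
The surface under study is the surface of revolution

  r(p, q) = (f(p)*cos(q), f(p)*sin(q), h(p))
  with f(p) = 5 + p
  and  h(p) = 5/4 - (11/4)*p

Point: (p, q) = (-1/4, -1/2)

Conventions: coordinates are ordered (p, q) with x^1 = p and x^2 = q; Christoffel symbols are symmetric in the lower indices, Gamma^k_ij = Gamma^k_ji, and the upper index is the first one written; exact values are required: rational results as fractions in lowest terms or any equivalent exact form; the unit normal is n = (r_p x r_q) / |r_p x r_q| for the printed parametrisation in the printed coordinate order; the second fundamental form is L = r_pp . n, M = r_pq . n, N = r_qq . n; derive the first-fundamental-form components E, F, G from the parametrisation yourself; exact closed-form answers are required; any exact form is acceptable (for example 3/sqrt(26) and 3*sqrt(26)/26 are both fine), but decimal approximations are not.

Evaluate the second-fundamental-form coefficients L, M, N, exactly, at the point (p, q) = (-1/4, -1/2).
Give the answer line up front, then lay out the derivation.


Answer: L = 0, M = 0, N = -209*sqrt(137)/548

f = 19/4, f' = 1, f'' = 0, h' = -11/4, h'' = 0
E = 137/16, F = 0, G = 361/16; answer radicand W^2 = 137/16
unnormalised second-form numerators: l = 0, m = 0, n = -209/16; L = l/sqrt(137/16), and similarly M = m/sqrt(W^2), N = n/sqrt(W^2)


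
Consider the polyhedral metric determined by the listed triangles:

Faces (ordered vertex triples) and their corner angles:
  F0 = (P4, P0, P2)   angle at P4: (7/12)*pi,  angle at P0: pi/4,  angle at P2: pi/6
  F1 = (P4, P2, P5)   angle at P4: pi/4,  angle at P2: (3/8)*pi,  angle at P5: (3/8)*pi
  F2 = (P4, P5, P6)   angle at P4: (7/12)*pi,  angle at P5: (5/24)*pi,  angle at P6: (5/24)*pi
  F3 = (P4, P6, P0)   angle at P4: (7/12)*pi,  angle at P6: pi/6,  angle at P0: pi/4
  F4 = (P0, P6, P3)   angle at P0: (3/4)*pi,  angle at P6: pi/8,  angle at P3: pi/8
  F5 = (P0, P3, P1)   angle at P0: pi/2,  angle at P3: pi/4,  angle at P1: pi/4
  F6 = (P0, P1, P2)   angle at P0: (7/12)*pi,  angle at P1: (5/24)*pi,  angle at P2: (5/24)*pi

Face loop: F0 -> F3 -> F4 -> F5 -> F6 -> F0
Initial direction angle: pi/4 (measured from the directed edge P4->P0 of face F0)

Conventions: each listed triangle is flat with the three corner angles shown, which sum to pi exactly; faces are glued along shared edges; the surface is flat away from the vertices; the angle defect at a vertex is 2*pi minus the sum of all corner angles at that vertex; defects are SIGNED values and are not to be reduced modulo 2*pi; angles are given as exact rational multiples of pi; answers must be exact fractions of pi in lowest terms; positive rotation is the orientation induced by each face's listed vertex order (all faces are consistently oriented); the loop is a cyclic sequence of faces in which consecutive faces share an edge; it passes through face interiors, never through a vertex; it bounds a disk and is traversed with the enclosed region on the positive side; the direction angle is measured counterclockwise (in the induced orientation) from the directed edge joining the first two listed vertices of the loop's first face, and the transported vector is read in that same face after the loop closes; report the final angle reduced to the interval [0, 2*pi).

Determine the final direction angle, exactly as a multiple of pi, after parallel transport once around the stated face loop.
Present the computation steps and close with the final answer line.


enclosed vertex P0: corner angles sum to (7/3)*pi, defect = 2*pi - (7/3)*pi = -pi/3
adding the enclosed defects to the starting angle (mod 2*pi, induced orientation) gives the holonomy
final angle = pi/4 - pi/3 = (23/12)*pi (mod 2*pi)

Answer: final direction angle = (23/12)*pi


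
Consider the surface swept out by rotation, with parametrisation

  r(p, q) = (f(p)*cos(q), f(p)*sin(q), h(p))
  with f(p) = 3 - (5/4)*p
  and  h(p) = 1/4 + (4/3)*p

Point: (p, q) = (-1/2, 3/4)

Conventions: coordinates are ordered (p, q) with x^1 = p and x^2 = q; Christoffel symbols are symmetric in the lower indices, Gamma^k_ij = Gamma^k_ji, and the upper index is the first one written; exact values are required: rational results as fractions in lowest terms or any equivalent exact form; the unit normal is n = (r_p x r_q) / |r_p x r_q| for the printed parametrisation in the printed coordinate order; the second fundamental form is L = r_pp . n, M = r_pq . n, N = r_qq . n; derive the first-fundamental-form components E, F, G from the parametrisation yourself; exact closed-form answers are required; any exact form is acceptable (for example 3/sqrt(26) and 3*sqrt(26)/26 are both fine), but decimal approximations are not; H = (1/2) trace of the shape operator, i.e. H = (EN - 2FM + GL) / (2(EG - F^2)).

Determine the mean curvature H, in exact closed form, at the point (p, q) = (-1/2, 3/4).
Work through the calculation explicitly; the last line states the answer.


f = 29/8, f' = -5/4, f'' = 0, h' = 4/3, h'' = 0
E = 481/144, F = 0, G = 841/64; answer radicand W^2 = 481/144
unnormalised second-form numerators: l = 0, m = 0, n = 29/6; L = l/sqrt(481/144), and similarly M = m/sqrt(W^2), N = n/sqrt(W^2)
H = (E*n - 2*F*m + G*l) / (2*(EG - F^2)*sqrt(W^2)); E*n - 2*F*m + G*l = 13949/864, EG - F^2 = 404521/9216, so H = (16/87)/sqrt(481/144)

Answer: H = 64*sqrt(481)/13949


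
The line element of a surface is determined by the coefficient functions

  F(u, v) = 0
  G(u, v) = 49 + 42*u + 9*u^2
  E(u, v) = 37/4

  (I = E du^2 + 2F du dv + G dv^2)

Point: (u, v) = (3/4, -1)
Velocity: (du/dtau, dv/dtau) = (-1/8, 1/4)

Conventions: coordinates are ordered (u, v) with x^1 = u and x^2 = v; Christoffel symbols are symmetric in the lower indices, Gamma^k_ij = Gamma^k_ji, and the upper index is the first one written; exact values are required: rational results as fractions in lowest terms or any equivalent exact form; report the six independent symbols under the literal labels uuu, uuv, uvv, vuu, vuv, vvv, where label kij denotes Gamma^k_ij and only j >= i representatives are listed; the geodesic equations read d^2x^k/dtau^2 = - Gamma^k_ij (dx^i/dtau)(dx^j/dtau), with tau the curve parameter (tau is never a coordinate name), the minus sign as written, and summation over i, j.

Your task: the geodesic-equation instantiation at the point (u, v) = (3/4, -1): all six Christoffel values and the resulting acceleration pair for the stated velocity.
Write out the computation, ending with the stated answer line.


E = 37/4, F = 0, G = 1369/16 at the point
E_u = 0, E_v = 0, F_u = 0, F_v = 0, G_u = 111/2, G_v = 0
EG - F^2 = 50653/64;  g^inv = (64/50653) * [[1369/16, 0], [0, 37/4]]
first-kind symbols [ij,l] = (1/2)(d_i g_jl + d_j g_il - d_l g_ij): [uu,u] = E_u/2 = 0, [uu,v] = F_u - E_v/2 = 0, [uv,u] = E_v/2 = 0, [uv,v] = G_u/2 = 111/4, [vv,u] = F_v - G_u/2 = -111/4, [vv,v] = G_v/2 = 0
Gamma^u_ij = (G*[ij,u] - F*[ij,v])/(EG - F^2), Gamma^v_ij = (E*[ij,v] - F*[ij,u])/(EG - F^2)
Gamma_uuu = 0, Gamma_uuv = 0, Gamma_uvv = -3, Gamma_vuu = 0, Gamma_vuv = 12/37, Gamma_vvv = 0
d^2u/dtau^2 = -(Gamma_uuu*(-1/8)^2 + 2*Gamma_uuv*(-1/8)*(1/4) + Gamma_uvv*(1/4)^2) = 3/16
d^2v/dtau^2 = -(Gamma_vuu*(-1/8)^2 + 2*Gamma_vuv*(-1/8)*(1/4) + Gamma_vvv*(1/4)^2) = 3/148

Answer: Gamma_uuu = 0, Gamma_uuv = 0, Gamma_uvv = -3, Gamma_vuu = 0, Gamma_vuv = 12/37, Gamma_vvv = 0; accelerations (d^2u/dtau^2, d^2v/dtau^2) = (3/16, 3/148)


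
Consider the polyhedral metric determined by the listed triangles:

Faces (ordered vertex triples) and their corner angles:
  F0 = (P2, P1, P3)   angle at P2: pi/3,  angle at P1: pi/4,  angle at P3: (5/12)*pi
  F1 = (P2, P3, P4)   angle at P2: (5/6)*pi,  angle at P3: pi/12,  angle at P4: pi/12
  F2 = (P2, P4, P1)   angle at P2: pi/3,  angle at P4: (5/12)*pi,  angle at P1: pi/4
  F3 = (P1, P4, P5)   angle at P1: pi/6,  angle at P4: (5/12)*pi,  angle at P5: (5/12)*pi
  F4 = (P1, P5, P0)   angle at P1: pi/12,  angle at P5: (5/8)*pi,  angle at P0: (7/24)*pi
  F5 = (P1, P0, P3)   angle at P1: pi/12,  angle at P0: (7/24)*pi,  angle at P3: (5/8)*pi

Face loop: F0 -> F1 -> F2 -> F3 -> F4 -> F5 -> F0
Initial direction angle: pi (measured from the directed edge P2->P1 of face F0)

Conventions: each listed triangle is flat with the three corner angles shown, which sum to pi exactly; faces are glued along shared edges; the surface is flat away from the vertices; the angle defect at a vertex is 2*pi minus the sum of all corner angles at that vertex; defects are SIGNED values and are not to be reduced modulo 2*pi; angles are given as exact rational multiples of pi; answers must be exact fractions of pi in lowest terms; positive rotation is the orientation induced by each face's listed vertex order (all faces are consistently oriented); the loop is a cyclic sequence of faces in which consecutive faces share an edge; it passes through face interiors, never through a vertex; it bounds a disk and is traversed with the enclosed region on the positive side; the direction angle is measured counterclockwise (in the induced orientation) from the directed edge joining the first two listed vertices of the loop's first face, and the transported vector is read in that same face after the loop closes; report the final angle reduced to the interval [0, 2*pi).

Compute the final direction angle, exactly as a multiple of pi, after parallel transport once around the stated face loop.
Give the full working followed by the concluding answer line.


enclosed vertex P1: corner angles sum to (5/6)*pi, defect = 2*pi - (5/6)*pi = (7/6)*pi
enclosed vertex P2: corner angles sum to (3/2)*pi, defect = 2*pi - (3/2)*pi = pi/2
the rotation equals the total enclosed defect, so the final angle is initial + defects (mod 2*pi)
final angle = pi + (5/3)*pi = (2/3)*pi (mod 2*pi)

Answer: final direction angle = (2/3)*pi


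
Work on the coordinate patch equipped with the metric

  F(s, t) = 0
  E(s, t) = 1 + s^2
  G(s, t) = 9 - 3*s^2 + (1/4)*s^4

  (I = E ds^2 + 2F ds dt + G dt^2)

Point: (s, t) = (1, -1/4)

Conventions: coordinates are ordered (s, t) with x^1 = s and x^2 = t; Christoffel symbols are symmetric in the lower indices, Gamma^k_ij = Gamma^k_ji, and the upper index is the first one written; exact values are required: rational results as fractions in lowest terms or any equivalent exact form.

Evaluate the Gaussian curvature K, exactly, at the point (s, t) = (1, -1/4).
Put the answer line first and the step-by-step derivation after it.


Answer: K = 1/10

E = 2, F = 0, G = 25/4, EG - F^2 = 25/2 at the point
E_s = 2, E_t = 0, F_s = 0, F_t = 0, G_s = -5, G_t = 0
E_tt = 0, F_st = 0, G_ss = -3
By Brioschi, K is (det M1 - det M2) divided by (EG - F^2) squared.
M1 = [[-E_tt/2 + F_st - G_ss/2, E_s/2, F_s - E_t/2], [F_t - G_s/2, E, F], [G_t/2, F, G]] = [[3/2, 1, 0], [5/2, 2, 0], [0, 0, 25/4]]; det M1 = 25/8
M2 = [[0, E_t/2, G_s/2], [E_t/2, E, F], [G_s/2, F, G]] = [[0, 0, -5/2], [0, 2, 0], [-5/2, 0, 25/4]]; det M2 = -25/2
det M1 - det M2 = 125/8; K = 125/8 / (25/2)^2 = 1/10


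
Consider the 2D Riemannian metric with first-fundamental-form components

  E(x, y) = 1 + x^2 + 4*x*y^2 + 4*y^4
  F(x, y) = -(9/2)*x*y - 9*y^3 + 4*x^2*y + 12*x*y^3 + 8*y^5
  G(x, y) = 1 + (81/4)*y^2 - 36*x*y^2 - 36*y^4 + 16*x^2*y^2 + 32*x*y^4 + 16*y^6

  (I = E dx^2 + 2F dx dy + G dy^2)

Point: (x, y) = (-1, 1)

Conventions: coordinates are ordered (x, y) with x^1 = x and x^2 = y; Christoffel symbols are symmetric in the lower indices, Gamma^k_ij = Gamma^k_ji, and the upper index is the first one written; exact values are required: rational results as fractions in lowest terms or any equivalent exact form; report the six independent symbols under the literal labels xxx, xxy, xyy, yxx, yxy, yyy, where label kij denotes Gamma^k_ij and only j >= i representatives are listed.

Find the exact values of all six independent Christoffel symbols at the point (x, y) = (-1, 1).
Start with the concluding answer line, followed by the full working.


Answer: Gamma_xxx = 4/89, Gamma_xxy = 16/89, Gamma_xyy = 14/89, Gamma_yxx = -18/89, Gamma_yxy = -72/89, Gamma_yyy = -63/89

E = 2, F = -9/2, G = 85/4 at the point
E_x = 2, E_y = 8, F_x = -1/2, F_y = -29/2, G_x = -36, G_y = -63/2
EG - F^2 = 89/4;  g^inv = (4/89) * [[85/4, 9/2], [9/2, 2]]
first-kind symbols [ij,l] = (1/2)(d_i g_jl + d_j g_il - d_l g_ij): [xx,x] = E_x/2 = 1, [xx,y] = F_x - E_y/2 = -9/2, [xy,x] = E_y/2 = 4, [xy,y] = G_x/2 = -18, [yy,x] = F_y - G_x/2 = 7/2, [yy,y] = G_y/2 = -63/4
Gamma^x_ij = (G*[ij,x] - F*[ij,y])/(EG - F^2), Gamma^y_ij = (E*[ij,y] - F*[ij,x])/(EG - F^2)


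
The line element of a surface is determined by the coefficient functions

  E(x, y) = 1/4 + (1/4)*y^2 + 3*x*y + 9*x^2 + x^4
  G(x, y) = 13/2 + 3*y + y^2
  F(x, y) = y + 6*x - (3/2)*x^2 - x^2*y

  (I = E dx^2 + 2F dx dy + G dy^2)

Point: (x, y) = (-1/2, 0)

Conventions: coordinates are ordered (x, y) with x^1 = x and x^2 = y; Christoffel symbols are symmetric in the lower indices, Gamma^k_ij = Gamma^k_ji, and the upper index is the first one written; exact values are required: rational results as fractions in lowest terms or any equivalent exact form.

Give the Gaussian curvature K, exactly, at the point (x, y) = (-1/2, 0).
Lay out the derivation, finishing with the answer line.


E = 41/16, F = -27/8, G = 13/2, EG - F^2 = 337/64 at the point
E_x = -19/2, E_y = -3/2, F_x = 15/2, F_y = 3/4, G_x = 0, G_y = 3
E_yy = 1/2, F_xy = 1, G_xx = 0
By Brioschi, K is (det M1 - det M2) divided by (EG - F^2) squared.
M1 = [[-E_yy/2 + F_xy - G_xx/2, E_x/2, F_x - E_y/2], [F_y - G_x/2, E, F], [G_y/2, F, G]] = [[3/4, -19/4, 33/4], [3/4, 41/16, -27/8], [3/2, -27/8, 13/2]]; det M1 = -369/256
M2 = [[0, E_y/2, G_x/2], [E_y/2, E, F], [G_x/2, F, G]] = [[0, -3/4, 0], [-3/4, 41/16, -27/8], [0, -27/8, 13/2]]; det M2 = -117/32
det M1 - det M2 = 567/256; K = 567/256 / (337/64)^2 = 9072/113569

Answer: K = 9072/113569


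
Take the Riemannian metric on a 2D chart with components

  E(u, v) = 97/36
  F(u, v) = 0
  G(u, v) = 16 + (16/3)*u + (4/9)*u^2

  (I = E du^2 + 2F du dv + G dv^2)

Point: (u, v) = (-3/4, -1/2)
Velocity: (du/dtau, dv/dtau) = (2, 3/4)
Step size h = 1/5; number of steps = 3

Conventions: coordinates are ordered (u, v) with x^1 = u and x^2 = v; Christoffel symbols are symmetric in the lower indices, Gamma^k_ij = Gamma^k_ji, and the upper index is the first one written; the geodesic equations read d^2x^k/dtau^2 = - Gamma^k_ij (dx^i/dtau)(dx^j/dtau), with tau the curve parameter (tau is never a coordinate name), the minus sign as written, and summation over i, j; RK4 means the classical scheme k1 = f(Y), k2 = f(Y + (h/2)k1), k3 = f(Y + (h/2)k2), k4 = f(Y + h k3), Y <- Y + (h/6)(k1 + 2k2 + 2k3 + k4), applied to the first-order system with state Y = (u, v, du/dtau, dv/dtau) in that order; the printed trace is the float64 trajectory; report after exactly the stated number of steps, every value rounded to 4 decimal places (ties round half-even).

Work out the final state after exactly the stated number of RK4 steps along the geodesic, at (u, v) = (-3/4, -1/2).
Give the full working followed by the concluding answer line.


f(Y) = (du/dtau, dv/dtau, -Gamma^u_ij Y'^i Y'^j, -Gamma^v_ij Y'^i Y'^j) with the Gammas evaluated at the stage position; h = 0.200000; intermediate values shown to 6 dp
step 0: u = -0.7500, v = -0.5000, du/dtau = 2.0000, dv/dtau = 0.7500
step 1:
  k1: at (u, v) = (-0.750000, -0.500000), (du/dtau, dv/dtau) = (2.000000, 0.750000); Gamma_uuu = 0.000000, Gamma_uuv = 0.000000, Gamma_uvv = -0.865979, Gamma_vuu = 0.000000, Gamma_vuv = 0.190476, Gamma_vvv = 0.000000; k1 = (2.000000, 0.750000, 0.487113, -0.571429)
  k2: at (u, v) = (-0.550000, -0.425000), (du/dtau, dv/dtau) = (2.048711, 0.692857); Gamma_uuu = 0.000000, Gamma_uuv = 0.000000, Gamma_uvv = -0.898969, Gamma_vuu = 0.000000, Gamma_vuv = 0.183486, Gamma_vvv = 0.000000; k2 = (2.048711, 0.692857, 0.431551, -0.520904)
  k3: at (u, v) = (-0.545129, -0.430714), (du/dtau, dv/dtau) = (2.043155, 0.697910); Gamma_uuu = 0.000000, Gamma_uuv = 0.000000, Gamma_uvv = -0.899773, Gamma_vuu = 0.000000, Gamma_vuv = 0.183322, Gamma_vvv = 0.000000; k3 = (2.043155, 0.697910, 0.438259, -0.522813)
  k4: at (u, v) = (-0.341369, -0.360418), (du/dtau, dv/dtau) = (2.087652, 0.645437); Gamma_uuu = 0.000000, Gamma_uuv = 0.000000, Gamma_uvv = -0.933382, Gamma_vuu = 0.000000, Gamma_vuv = 0.176721, Gamma_vvv = 0.000000; k4 = (2.087652, 0.645437, 0.388837, -0.476245)
  Y <- Y + (h/6)(k1 + 2k2 + 2k3 + k4): u = -0.3410, v = -0.3608, du/dtau = 2.0872, dv/dtau = 0.6455
step 2:
  k1: at (u, v) = (-0.340954, -0.360768), (du/dtau, dv/dtau) = (2.087186, 0.645496); Gamma_uuu = 0.000000, Gamma_uuv = 0.000000, Gamma_uvv = -0.933451, Gamma_vuu = 0.000000, Gamma_vuv = 0.176708, Gamma_vvv = 0.000000; k1 = (2.087186, 0.645496, 0.388937, -0.476148)
  k2: at (u, v) = (-0.132235, -0.296218), (du/dtau, dv/dtau) = (2.126079, 0.597882); Gamma_uuu = 0.000000, Gamma_uuv = 0.000000, Gamma_uvv = -0.967879, Gamma_vuu = 0.000000, Gamma_vuv = 0.170423, Gamma_vvv = 0.000000; k2 = (2.126079, 0.597882, 0.345980, -0.433263)
  k3: at (u, v) = (-0.128346, -0.300979), (du/dtau, dv/dtau) = (2.121784, 0.602170); Gamma_uuu = 0.000000, Gamma_uuv = 0.000000, Gamma_uvv = -0.968520, Gamma_vuu = 0.000000, Gamma_vuv = 0.170310, Gamma_vvv = 0.000000; k3 = (2.121784, 0.602170, 0.351194, -0.435201)
  k4: at (u, v) = (0.083403, -0.240334), (du/dtau, dv/dtau) = (2.157424, 0.558456); Gamma_uuu = 0.000000, Gamma_uuv = 0.000000, Gamma_uvv = -1.003448, Gamma_vuu = 0.000000, Gamma_vuv = 0.164382, Gamma_vvv = 0.000000; k4 = (2.157424, 0.558456, 0.312949, -0.396103)
  Y <- Y + (h/6)(k1 + 2k2 + 2k3 + k4): u = 0.0837, v = -0.2406, du/dtau = 2.1571, dv/dtau = 0.5585
step 3:
  k1: at (u, v) = (0.083724, -0.240632), (du/dtau, dv/dtau) = (2.157060, 0.558524); Gamma_uuu = 0.000000, Gamma_uuv = 0.000000, Gamma_uvv = -1.003501, Gamma_vuu = 0.000000, Gamma_vuv = 0.164373, Gamma_vvv = 0.000000; k1 = (2.157060, 0.558524, 0.313041, -0.396063)
  k2: at (u, v) = (0.299430, -0.184780), (du/dtau, dv/dtau) = (2.188364, 0.518917); Gamma_uuu = 0.000000, Gamma_uuv = 0.000000, Gamma_uvv = -1.039081, Gamma_vuu = 0.000000, Gamma_vuv = 0.158745, Gamma_vvv = 0.000000; k2 = (2.188364, 0.518917, 0.279799, -0.360534)
  k3: at (u, v) = (0.302560, -0.188741), (du/dtau, dv/dtau) = (2.185040, 0.522470); Gamma_uuu = 0.000000, Gamma_uuv = 0.000000, Gamma_uvv = -1.039598, Gamma_vuu = 0.000000, Gamma_vuv = 0.158666, Gamma_vvv = 0.000000; k3 = (2.185040, 0.522470, 0.283784, -0.362271)
  k4: at (u, v) = (0.520732, -0.136138), (du/dtau, dv/dtau) = (2.213817, 0.486069); Gamma_uuu = 0.000000, Gamma_uuv = 0.000000, Gamma_uvv = -1.075585, Gamma_vuu = 0.000000, Gamma_vuv = 0.153357, Gamma_vvv = 0.000000; k4 = (2.213817, 0.486069, 0.254121, -0.330045)
  Y <- Y + (h/6)(k1 + 2k2 + 2k3 + k4): u = 0.5210, v = -0.1364, du/dtau = 2.2135, dv/dtau = 0.4861

Answer: u = 0.5210, v = -0.1364, du/dtau = 2.2135, dv/dtau = 0.4861
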